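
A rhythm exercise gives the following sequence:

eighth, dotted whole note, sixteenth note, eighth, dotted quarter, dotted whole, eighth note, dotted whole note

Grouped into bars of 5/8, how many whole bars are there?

8

One bar of 5/8 = 10 sixteenth notes.
Convert each value to sixteenth notes: eighth = 2; dotted whole note = 24; sixteenth note = 1; eighth = 2; dotted quarter = 6; dotted whole = 24; eighth note = 2; dotted whole note = 24.
Altogether 2 + 24 + 1 + 2 + 6 + 24 + 2 + 24 = 85.
85 ÷ 10 = 8 complete bars with 5 left over.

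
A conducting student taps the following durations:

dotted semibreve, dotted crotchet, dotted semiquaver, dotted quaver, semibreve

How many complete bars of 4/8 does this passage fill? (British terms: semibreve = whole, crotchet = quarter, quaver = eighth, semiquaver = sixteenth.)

6

One bar of 4/8 = 16 thirty-second notes.
In thirty-second notes: dotted semibreve = 48; dotted crotchet = 12; dotted semiquaver = 3; dotted quaver = 6; semibreve = 32.
Sum: 48 + 12 + 3 + 6 + 32 = 101.
101 ÷ 16 = 6 complete bars with 5 left over.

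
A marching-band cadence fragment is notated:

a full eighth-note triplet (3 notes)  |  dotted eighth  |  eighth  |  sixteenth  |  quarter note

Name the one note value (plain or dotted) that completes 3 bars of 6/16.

quarter note

3 bars of 6/16 = 18 sixteenth notes.
Express everything in sixteenth notes: a full eighth-note triplet (3 notes) (three triplet eighths span one quarter) = 4; dotted eighth = 3; eighth = 2; sixteenth = 1; quarter note = 4.
Total: 4 + 3 + 2 + 1 + 4 = 14.
Remaining: 18 − 14 = 4 sixteenth notes, which is a quarter note.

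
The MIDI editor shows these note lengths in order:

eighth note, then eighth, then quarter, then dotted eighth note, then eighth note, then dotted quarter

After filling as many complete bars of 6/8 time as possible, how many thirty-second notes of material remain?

One bar of 6/8 = 12 sixteenth notes.
In sixteenth notes: eighth note = 2; eighth = 2; quarter = 4; dotted eighth note = 3; eighth note = 2; dotted quarter = 6.
Total: 2 + 2 + 4 + 3 + 2 + 6 = 19.
19 ÷ 12 = 1 complete bar with 7 sixteenth notes remaining = 14 thirty-second notes.

14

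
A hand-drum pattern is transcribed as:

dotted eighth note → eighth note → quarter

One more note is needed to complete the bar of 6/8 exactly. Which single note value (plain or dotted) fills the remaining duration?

dotted eighth note

The bar of 6/8 = 12 sixteenth notes.
Each duration in sixteenth notes: dotted eighth note = 3; eighth note = 2; quarter = 4.
Altogether 3 + 2 + 4 = 9.
Remaining: 12 − 9 = 3 sixteenth notes, which is a dotted eighth note.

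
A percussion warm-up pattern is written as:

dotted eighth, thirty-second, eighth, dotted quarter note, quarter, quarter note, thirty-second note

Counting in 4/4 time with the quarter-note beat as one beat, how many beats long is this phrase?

One quarter-note beat = 8 thirty-second notes.
Express everything in thirty-second notes: dotted eighth = 6; thirty-second = 1; eighth = 4; dotted quarter note = 12; quarter = 8; quarter note = 8; thirty-second note = 1.
Altogether 6 + 1 + 4 + 12 + 8 + 8 + 1 = 40.
40 ÷ 8 = 5 beats.

5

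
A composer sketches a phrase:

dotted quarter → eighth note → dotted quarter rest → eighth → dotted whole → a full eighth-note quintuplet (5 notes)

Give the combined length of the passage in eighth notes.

24

Each duration in eighth notes: dotted quarter = 3; eighth note = 1; dotted quarter rest = 3; eighth = 1; dotted whole = 12; a full eighth-note quintuplet (5 notes) (five quintuplet eighths span one half) = 4.
Altogether 3 + 1 + 3 + 1 + 12 + 4 = 24 eighth notes.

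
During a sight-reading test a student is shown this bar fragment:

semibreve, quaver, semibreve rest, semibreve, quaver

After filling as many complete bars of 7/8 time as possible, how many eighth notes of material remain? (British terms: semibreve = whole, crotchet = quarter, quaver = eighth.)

5

One bar of 7/8 = 7 eighth notes.
Convert each value to eighth notes: semibreve = 8; quaver = 1; semibreve rest = 8; semibreve = 8; quaver = 1.
Total: 8 + 1 + 8 + 8 + 1 = 26.
26 ÷ 7 = 3 complete bars with 5 eighth notes remaining.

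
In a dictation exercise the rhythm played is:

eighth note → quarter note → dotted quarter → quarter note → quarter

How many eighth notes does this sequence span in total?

10

Convert each value to eighth notes: eighth note = 1; quarter note = 2; dotted quarter = 3; quarter note = 2; quarter = 2.
Adding: 1 + 2 + 3 + 2 + 2 = 10 eighth notes.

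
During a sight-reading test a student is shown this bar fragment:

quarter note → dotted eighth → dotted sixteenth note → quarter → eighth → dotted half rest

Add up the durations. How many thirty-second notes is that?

Convert each value to thirty-second notes: quarter note = 8; dotted eighth = 6; dotted sixteenth note = 3; quarter = 8; eighth = 4; dotted half rest = 24.
Sum: 8 + 6 + 3 + 8 + 4 + 24 = 53 thirty-second notes.

53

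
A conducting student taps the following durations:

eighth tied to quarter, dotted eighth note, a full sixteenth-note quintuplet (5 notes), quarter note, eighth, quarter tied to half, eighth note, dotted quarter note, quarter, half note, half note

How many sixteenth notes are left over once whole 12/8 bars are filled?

One bar of 12/8 = 24 sixteenth notes.
Each duration in sixteenth notes: eighth tied to quarter (eighth + quarter) = 6; dotted eighth note = 3; a full sixteenth-note quintuplet (5 notes) (five quintuplet sixteenths span one quarter) = 4; quarter note = 4; eighth = 2; quarter tied to half (quarter + half) = 12; eighth note = 2; dotted quarter note = 6; quarter = 4; half note = 8; half note = 8.
Total: 6 + 3 + 4 + 4 + 2 + 12 + 2 + 6 + 4 + 8 + 8 = 59.
59 ÷ 24 = 2 complete bars with 11 sixteenth notes remaining.

11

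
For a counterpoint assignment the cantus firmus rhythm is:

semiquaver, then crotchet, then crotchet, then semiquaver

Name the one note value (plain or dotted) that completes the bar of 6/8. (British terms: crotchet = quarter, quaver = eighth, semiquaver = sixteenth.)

The bar of 6/8 = 12 sixteenth notes.
Each duration in sixteenth notes: semiquaver = 1; crotchet = 4; crotchet = 4; semiquaver = 1.
Altogether 1 + 4 + 4 + 1 = 10.
Remaining: 12 − 10 = 2 sixteenth notes, which is a eighth note.

eighth note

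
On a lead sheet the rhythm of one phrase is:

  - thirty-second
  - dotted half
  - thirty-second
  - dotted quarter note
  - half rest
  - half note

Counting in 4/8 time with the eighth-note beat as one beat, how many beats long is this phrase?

One eighth-note beat = 4 thirty-second notes.
Each duration in thirty-second notes: thirty-second = 1; dotted half = 24; thirty-second = 1; dotted quarter note = 12; half rest = 16; half note = 16.
Sum: 1 + 24 + 1 + 12 + 16 + 16 = 70.
70 ÷ 4 = 17.5 beats.

17.5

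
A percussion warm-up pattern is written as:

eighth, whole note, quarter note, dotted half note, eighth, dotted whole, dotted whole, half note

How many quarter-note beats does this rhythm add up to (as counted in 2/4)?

23

One quarter-note beat = 2 eighth notes.
Each duration in eighth notes: eighth = 1; whole note = 8; quarter note = 2; dotted half note = 6; eighth = 1; dotted whole = 12; dotted whole = 12; half note = 4.
Sum: 1 + 8 + 2 + 6 + 1 + 12 + 12 + 4 = 46.
46 ÷ 2 = 23 beats.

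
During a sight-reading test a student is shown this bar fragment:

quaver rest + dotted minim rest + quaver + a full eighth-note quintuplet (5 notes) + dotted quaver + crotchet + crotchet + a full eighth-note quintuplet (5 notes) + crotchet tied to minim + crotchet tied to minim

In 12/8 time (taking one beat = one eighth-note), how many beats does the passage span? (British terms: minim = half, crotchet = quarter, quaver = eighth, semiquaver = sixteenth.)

33.5

One eighth-note beat = 2 sixteenth notes.
Each duration in sixteenth notes: quaver rest = 2; dotted minim rest = 12; quaver = 2; a full eighth-note quintuplet (5 notes) (five quintuplet eighths span one half) = 8; dotted quaver = 3; crotchet = 4; crotchet = 4; a full eighth-note quintuplet (5 notes) (five quintuplet eighths span one half) = 8; crotchet tied to minim (crotchet + minim) = 12; crotchet tied to minim (crotchet + minim) = 12.
Altogether 2 + 12 + 2 + 8 + 3 + 4 + 4 + 8 + 12 + 12 = 67.
67 ÷ 2 = 33.5 beats.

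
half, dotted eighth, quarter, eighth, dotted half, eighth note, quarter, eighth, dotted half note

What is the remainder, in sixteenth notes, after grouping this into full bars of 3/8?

1

One bar of 3/8 = 6 sixteenth notes.
In sixteenth notes: half = 8; dotted eighth = 3; quarter = 4; eighth = 2; dotted half = 12; eighth note = 2; quarter = 4; eighth = 2; dotted half note = 12.
Total: 8 + 3 + 4 + 2 + 12 + 2 + 4 + 2 + 12 = 49.
49 ÷ 6 = 8 complete bars with 1 sixteenth note remaining.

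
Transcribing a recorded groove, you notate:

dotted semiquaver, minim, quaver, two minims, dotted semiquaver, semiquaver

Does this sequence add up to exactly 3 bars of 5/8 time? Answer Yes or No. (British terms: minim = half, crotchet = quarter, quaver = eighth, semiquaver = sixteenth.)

Yes

One bar of 5/8 = 20 thirty-second notes, so 3 bars = 60.
Each duration in thirty-second notes: dotted semiquaver = 3; minim = 16; quaver = 4; minim = 16; minim = 16; dotted semiquaver = 3; semiquaver = 2.
Total: 3 + 16 + 4 + 16 + 16 + 3 + 2 = 60.
60 equals 60, so the answer is Yes.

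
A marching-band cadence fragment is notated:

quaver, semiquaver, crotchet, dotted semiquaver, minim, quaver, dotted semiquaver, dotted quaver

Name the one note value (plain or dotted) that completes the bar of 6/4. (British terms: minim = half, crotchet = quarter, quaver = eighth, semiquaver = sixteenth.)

sixteenth note

The bar of 6/4 = 48 thirty-second notes.
Working in thirty-second notes: quaver = 4; semiquaver = 2; crotchet = 8; dotted semiquaver = 3; minim = 16; quaver = 4; dotted semiquaver = 3; dotted quaver = 6.
Sum: 4 + 2 + 8 + 3 + 16 + 4 + 3 + 6 = 46.
Remaining: 48 − 46 = 2 thirty-second notes, which is a sixteenth note.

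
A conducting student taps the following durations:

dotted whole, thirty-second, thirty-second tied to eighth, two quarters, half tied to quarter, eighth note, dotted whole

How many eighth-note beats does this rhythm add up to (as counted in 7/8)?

36.5

One eighth-note beat = 4 thirty-second notes.
Each duration in thirty-second notes: dotted whole = 48; thirty-second = 1; thirty-second tied to eighth (thirty-second + eighth) = 5; quarter = 8; quarter = 8; half tied to quarter (half + quarter) = 24; eighth note = 4; dotted whole = 48.
Total: 48 + 1 + 5 + 8 + 8 + 24 + 4 + 48 = 146.
146 ÷ 4 = 36.5 beats.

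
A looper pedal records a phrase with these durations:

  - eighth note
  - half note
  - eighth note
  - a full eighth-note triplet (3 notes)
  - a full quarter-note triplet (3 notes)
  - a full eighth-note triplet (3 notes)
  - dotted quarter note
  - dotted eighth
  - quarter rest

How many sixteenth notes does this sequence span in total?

41

In sixteenth notes: eighth note = 2; half note = 8; eighth note = 2; a full eighth-note triplet (3 notes) (three triplet eighths span one quarter) = 4; a full quarter-note triplet (3 notes) (three triplet quarters span one half) = 8; a full eighth-note triplet (3 notes) (three triplet eighths span one quarter) = 4; dotted quarter note = 6; dotted eighth = 3; quarter rest = 4.
Altogether 2 + 8 + 2 + 4 + 8 + 4 + 6 + 3 + 4 = 41 sixteenth notes.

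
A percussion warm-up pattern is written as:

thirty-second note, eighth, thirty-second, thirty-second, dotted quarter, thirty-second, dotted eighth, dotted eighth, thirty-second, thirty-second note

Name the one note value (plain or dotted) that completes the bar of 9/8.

sixteenth note

The bar of 9/8 = 36 thirty-second notes.
Express everything in thirty-second notes: thirty-second note = 1; eighth = 4; thirty-second = 1; thirty-second = 1; dotted quarter = 12; thirty-second = 1; dotted eighth = 6; dotted eighth = 6; thirty-second = 1; thirty-second note = 1.
Sum: 1 + 4 + 1 + 1 + 12 + 1 + 6 + 6 + 1 + 1 = 34.
Remaining: 36 − 34 = 2 thirty-second notes, which is a sixteenth note.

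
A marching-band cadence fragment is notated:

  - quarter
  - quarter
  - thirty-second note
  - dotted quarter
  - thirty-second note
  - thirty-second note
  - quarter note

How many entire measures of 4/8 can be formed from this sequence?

2

One bar of 4/8 = 16 thirty-second notes.
Each duration in thirty-second notes: quarter = 8; quarter = 8; thirty-second note = 1; dotted quarter = 12; thirty-second note = 1; thirty-second note = 1; quarter note = 8.
Altogether 8 + 8 + 1 + 12 + 1 + 1 + 8 = 39.
39 ÷ 16 = 2 complete bars with 7 left over.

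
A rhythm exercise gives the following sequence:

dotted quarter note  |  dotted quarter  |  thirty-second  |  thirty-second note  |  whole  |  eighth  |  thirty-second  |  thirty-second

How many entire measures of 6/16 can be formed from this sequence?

One bar of 6/16 = 12 thirty-second notes.
In thirty-second notes: dotted quarter note = 12; dotted quarter = 12; thirty-second = 1; thirty-second note = 1; whole = 32; eighth = 4; thirty-second = 1; thirty-second = 1.
Total: 12 + 12 + 1 + 1 + 32 + 4 + 1 + 1 = 64.
64 ÷ 12 = 5 complete bars with 4 left over.

5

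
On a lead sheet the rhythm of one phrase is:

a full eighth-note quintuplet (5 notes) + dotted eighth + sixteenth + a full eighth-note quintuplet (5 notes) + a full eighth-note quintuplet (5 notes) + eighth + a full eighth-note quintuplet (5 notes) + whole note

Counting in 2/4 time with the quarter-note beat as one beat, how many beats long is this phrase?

13.5

One quarter-note beat = 4 sixteenth notes.
Convert each value to sixteenth notes: a full eighth-note quintuplet (5 notes) (five quintuplet eighths span one half) = 8; dotted eighth = 3; sixteenth = 1; a full eighth-note quintuplet (5 notes) (five quintuplet eighths span one half) = 8; a full eighth-note quintuplet (5 notes) (five quintuplet eighths span one half) = 8; eighth = 2; a full eighth-note quintuplet (5 notes) (five quintuplet eighths span one half) = 8; whole note = 16.
Altogether 8 + 3 + 1 + 8 + 8 + 2 + 8 + 16 = 54.
54 ÷ 4 = 13.5 beats.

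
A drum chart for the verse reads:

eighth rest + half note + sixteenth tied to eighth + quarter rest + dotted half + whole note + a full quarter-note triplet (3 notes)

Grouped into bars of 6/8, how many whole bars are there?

4

One bar of 6/8 = 12 sixteenth notes.
In sixteenth notes: eighth rest = 2; half note = 8; sixteenth tied to eighth (sixteenth + eighth) = 3; quarter rest = 4; dotted half = 12; whole note = 16; a full quarter-note triplet (3 notes) (three triplet quarters span one half) = 8.
Sum: 2 + 8 + 3 + 4 + 12 + 16 + 8 = 53.
53 ÷ 12 = 4 complete bars with 5 left over.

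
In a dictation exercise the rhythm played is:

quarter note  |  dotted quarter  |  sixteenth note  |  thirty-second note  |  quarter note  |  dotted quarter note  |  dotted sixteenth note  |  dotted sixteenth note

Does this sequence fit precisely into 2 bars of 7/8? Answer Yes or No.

One bar of 7/8 = 28 thirty-second notes, so 2 bars = 56.
Convert each value to thirty-second notes: quarter note = 8; dotted quarter = 12; sixteenth note = 2; thirty-second note = 1; quarter note = 8; dotted quarter note = 12; dotted sixteenth note = 3; dotted sixteenth note = 3.
Sum: 8 + 12 + 2 + 1 + 8 + 12 + 3 + 3 = 49.
49 falls short of 56, so the answer is No.

No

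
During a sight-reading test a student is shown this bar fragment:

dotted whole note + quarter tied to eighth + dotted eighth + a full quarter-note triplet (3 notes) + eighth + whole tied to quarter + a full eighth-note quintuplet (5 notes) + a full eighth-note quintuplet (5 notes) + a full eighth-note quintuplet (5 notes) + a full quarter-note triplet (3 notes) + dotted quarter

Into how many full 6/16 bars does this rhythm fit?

One bar of 6/16 = 6 sixteenth notes.
Working in sixteenth notes: dotted whole note = 24; quarter tied to eighth (quarter + eighth) = 6; dotted eighth = 3; a full quarter-note triplet (3 notes) (three triplet quarters span one half) = 8; eighth = 2; whole tied to quarter (whole + quarter) = 20; a full eighth-note quintuplet (5 notes) (five quintuplet eighths span one half) = 8; a full eighth-note quintuplet (5 notes) (five quintuplet eighths span one half) = 8; a full eighth-note quintuplet (5 notes) (five quintuplet eighths span one half) = 8; a full quarter-note triplet (3 notes) (three triplet quarters span one half) = 8; dotted quarter = 6.
Sum: 24 + 6 + 3 + 8 + 2 + 20 + 8 + 8 + 8 + 8 + 6 = 101.
101 ÷ 6 = 16 complete bars with 5 left over.

16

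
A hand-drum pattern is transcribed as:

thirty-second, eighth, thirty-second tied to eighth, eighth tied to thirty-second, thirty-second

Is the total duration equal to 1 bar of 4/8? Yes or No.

One bar of 4/8 = 16 thirty-second notes.
In thirty-second notes: thirty-second = 1; eighth = 4; thirty-second tied to eighth (thirty-second + eighth) = 5; eighth tied to thirty-second (eighth + thirty-second) = 5; thirty-second = 1.
Sum: 1 + 4 + 5 + 5 + 1 = 16.
16 equals 16, so the answer is Yes.

Yes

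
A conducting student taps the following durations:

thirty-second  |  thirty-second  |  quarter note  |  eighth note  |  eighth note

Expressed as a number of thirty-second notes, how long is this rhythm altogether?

In thirty-second notes: thirty-second = 1; thirty-second = 1; quarter note = 8; eighth note = 4; eighth note = 4.
Total: 1 + 1 + 8 + 4 + 4 = 18 thirty-second notes.

18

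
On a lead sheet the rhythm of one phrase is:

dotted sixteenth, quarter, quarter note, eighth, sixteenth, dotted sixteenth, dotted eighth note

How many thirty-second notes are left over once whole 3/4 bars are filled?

One bar of 3/4 = 24 thirty-second notes.
Working in thirty-second notes: dotted sixteenth = 3; quarter = 8; quarter note = 8; eighth = 4; sixteenth = 2; dotted sixteenth = 3; dotted eighth note = 6.
Adding: 3 + 8 + 8 + 4 + 2 + 3 + 6 = 34.
34 ÷ 24 = 1 complete bar with 10 thirty-second notes remaining.

10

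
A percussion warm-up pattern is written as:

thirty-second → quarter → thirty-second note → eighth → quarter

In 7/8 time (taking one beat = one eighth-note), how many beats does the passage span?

One eighth-note beat = 4 thirty-second notes.
Working in thirty-second notes: thirty-second = 1; quarter = 8; thirty-second note = 1; eighth = 4; quarter = 8.
Total: 1 + 8 + 1 + 4 + 8 = 22.
22 ÷ 4 = 5.5 beats.

5.5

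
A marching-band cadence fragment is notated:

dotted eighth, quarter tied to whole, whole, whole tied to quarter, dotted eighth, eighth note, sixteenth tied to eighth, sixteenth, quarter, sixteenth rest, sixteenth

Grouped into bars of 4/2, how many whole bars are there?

2

One bar of 4/2 = 32 sixteenth notes.
Each duration in sixteenth notes: dotted eighth = 3; quarter tied to whole (quarter + whole) = 20; whole = 16; whole tied to quarter (whole + quarter) = 20; dotted eighth = 3; eighth note = 2; sixteenth tied to eighth (sixteenth + eighth) = 3; sixteenth = 1; quarter = 4; sixteenth rest = 1; sixteenth = 1.
Sum: 3 + 20 + 16 + 20 + 3 + 2 + 3 + 1 + 4 + 1 + 1 = 74.
74 ÷ 32 = 2 complete bars with 10 left over.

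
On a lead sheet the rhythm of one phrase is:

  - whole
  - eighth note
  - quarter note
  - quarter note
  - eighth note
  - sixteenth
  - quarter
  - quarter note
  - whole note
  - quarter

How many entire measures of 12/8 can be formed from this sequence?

One bar of 12/8 = 24 sixteenth notes.
In sixteenth notes: whole = 16; eighth note = 2; quarter note = 4; quarter note = 4; eighth note = 2; sixteenth = 1; quarter = 4; quarter note = 4; whole note = 16; quarter = 4.
Altogether 16 + 2 + 4 + 4 + 2 + 1 + 4 + 4 + 16 + 4 = 57.
57 ÷ 24 = 2 complete bars with 9 left over.

2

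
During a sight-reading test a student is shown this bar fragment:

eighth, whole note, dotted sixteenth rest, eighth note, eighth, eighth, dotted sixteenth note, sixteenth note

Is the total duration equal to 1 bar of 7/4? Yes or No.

One bar of 7/4 = 56 thirty-second notes.
Working in thirty-second notes: eighth = 4; whole note = 32; dotted sixteenth rest = 3; eighth note = 4; eighth = 4; eighth = 4; dotted sixteenth note = 3; sixteenth note = 2.
Altogether 4 + 32 + 3 + 4 + 4 + 4 + 3 + 2 = 56.
56 equals 56, so the answer is Yes.

Yes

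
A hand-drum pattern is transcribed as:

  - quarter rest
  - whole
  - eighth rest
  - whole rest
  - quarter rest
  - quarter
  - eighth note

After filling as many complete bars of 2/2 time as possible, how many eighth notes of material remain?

One bar of 2/2 = 8 eighth notes.
Working in eighth notes: quarter rest = 2; whole = 8; eighth rest = 1; whole rest = 8; quarter rest = 2; quarter = 2; eighth note = 1.
Total: 2 + 8 + 1 + 8 + 2 + 2 + 1 = 24.
24 ÷ 8 = 3 complete bars with 0 eighth notes remaining.

0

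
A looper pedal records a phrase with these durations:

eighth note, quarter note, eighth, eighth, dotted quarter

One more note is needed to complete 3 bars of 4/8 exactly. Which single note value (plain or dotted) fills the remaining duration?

half note

3 bars of 4/8 = 12 eighth notes.
In eighth notes: eighth note = 1; quarter note = 2; eighth = 1; eighth = 1; dotted quarter = 3.
Altogether 1 + 2 + 1 + 1 + 3 = 8.
Remaining: 12 − 8 = 4 eighth notes, which is a half note.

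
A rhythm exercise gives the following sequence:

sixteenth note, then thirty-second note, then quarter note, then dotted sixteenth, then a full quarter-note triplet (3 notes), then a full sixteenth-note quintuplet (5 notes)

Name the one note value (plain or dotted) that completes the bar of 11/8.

The bar of 11/8 = 44 thirty-second notes.
In thirty-second notes: sixteenth note = 2; thirty-second note = 1; quarter note = 8; dotted sixteenth = 3; a full quarter-note triplet (3 notes) (three triplet quarters span one half) = 16; a full sixteenth-note quintuplet (5 notes) (five quintuplet sixteenths span one quarter) = 8.
Altogether 2 + 1 + 8 + 3 + 16 + 8 = 38.
Remaining: 44 − 38 = 6 thirty-second notes, which is a dotted eighth note.

dotted eighth note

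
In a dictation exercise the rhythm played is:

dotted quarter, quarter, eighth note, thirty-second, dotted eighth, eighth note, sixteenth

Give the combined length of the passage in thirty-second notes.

Working in thirty-second notes: dotted quarter = 12; quarter = 8; eighth note = 4; thirty-second = 1; dotted eighth = 6; eighth note = 4; sixteenth = 2.
Altogether 12 + 8 + 4 + 1 + 6 + 4 + 2 = 37 thirty-second notes.

37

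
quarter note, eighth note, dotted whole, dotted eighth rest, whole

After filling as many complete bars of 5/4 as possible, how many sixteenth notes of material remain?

9

One bar of 5/4 = 20 sixteenth notes.
Working in sixteenth notes: quarter note = 4; eighth note = 2; dotted whole = 24; dotted eighth rest = 3; whole = 16.
Altogether 4 + 2 + 24 + 3 + 16 = 49.
49 ÷ 20 = 2 complete bars with 9 sixteenth notes remaining.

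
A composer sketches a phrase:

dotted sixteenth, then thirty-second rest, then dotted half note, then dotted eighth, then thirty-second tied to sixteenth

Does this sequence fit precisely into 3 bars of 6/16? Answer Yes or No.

One bar of 6/16 = 12 thirty-second notes, so 3 bars = 36.
Convert each value to thirty-second notes: dotted sixteenth = 3; thirty-second rest = 1; dotted half note = 24; dotted eighth = 6; thirty-second tied to sixteenth (thirty-second + sixteenth) = 3.
Total: 3 + 1 + 24 + 6 + 3 = 37.
37 exceeds 36, so the answer is No.

No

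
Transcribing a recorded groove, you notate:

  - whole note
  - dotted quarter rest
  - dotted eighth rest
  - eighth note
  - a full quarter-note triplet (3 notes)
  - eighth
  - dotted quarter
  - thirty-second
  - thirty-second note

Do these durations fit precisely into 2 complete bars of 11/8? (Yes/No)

Yes

One bar of 11/8 = 44 thirty-second notes, so 2 bars = 88.
Working in thirty-second notes: whole note = 32; dotted quarter rest = 12; dotted eighth rest = 6; eighth note = 4; a full quarter-note triplet (3 notes) (three triplet quarters span one half) = 16; eighth = 4; dotted quarter = 12; thirty-second = 1; thirty-second note = 1.
Altogether 32 + 12 + 6 + 4 + 16 + 4 + 12 + 1 + 1 = 88.
88 equals 88, so the answer is Yes.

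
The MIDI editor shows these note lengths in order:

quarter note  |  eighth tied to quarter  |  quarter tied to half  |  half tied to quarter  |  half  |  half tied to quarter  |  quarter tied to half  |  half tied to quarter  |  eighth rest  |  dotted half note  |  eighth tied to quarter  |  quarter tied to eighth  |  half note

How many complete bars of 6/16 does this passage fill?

One bar of 6/16 = 3 eighth notes.
Express everything in eighth notes: quarter note = 2; eighth tied to quarter (eighth + quarter) = 3; quarter tied to half (quarter + half) = 6; half tied to quarter (half + quarter) = 6; half = 4; half tied to quarter (half + quarter) = 6; quarter tied to half (quarter + half) = 6; half tied to quarter (half + quarter) = 6; eighth rest = 1; dotted half note = 6; eighth tied to quarter (eighth + quarter) = 3; quarter tied to eighth (quarter + eighth) = 3; half note = 4.
Sum: 2 + 3 + 6 + 6 + 4 + 6 + 6 + 6 + 1 + 6 + 3 + 3 + 4 = 56.
56 ÷ 3 = 18 complete bars with 2 left over.

18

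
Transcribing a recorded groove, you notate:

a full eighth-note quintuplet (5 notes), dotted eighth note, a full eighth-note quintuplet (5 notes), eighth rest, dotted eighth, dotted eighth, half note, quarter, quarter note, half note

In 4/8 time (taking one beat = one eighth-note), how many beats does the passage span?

25.5

One eighth-note beat = 2 sixteenth notes.
In sixteenth notes: a full eighth-note quintuplet (5 notes) (five quintuplet eighths span one half) = 8; dotted eighth note = 3; a full eighth-note quintuplet (5 notes) (five quintuplet eighths span one half) = 8; eighth rest = 2; dotted eighth = 3; dotted eighth = 3; half note = 8; quarter = 4; quarter note = 4; half note = 8.
Sum: 8 + 3 + 8 + 2 + 3 + 3 + 8 + 4 + 4 + 8 = 51.
51 ÷ 2 = 25.5 beats.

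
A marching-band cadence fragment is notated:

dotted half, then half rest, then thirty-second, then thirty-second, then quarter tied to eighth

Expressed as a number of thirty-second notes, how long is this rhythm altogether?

54

Express everything in thirty-second notes: dotted half = 24; half rest = 16; thirty-second = 1; thirty-second = 1; quarter tied to eighth (quarter + eighth) = 12.
Sum: 24 + 16 + 1 + 1 + 12 = 54 thirty-second notes.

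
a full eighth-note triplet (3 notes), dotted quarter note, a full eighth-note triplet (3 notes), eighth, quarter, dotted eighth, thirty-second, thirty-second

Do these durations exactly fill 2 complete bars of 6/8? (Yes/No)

One bar of 6/8 = 24 thirty-second notes, so 2 bars = 48.
Working in thirty-second notes: a full eighth-note triplet (3 notes) (three triplet eighths span one quarter) = 8; dotted quarter note = 12; a full eighth-note triplet (3 notes) (three triplet eighths span one quarter) = 8; eighth = 4; quarter = 8; dotted eighth = 6; thirty-second = 1; thirty-second = 1.
Adding: 8 + 12 + 8 + 4 + 8 + 6 + 1 + 1 = 48.
48 equals 48, so the answer is Yes.

Yes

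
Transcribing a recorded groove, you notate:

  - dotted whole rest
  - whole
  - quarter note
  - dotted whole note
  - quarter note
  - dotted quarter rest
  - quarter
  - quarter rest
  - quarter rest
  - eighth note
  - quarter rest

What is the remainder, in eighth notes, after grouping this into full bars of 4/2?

0

One bar of 4/2 = 16 eighth notes.
Each duration in eighth notes: dotted whole rest = 12; whole = 8; quarter note = 2; dotted whole note = 12; quarter note = 2; dotted quarter rest = 3; quarter = 2; quarter rest = 2; quarter rest = 2; eighth note = 1; quarter rest = 2.
Sum: 12 + 8 + 2 + 12 + 2 + 3 + 2 + 2 + 2 + 1 + 2 = 48.
48 ÷ 16 = 3 complete bars with 0 eighth notes remaining.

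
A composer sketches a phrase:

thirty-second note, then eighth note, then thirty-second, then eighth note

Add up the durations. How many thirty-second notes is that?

10

Each duration in thirty-second notes: thirty-second note = 1; eighth note = 4; thirty-second = 1; eighth note = 4.
Adding: 1 + 4 + 1 + 4 = 10 thirty-second notes.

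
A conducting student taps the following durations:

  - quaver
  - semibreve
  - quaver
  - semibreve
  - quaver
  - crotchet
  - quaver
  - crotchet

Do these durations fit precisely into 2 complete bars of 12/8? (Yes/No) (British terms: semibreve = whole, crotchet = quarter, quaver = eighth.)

One bar of 12/8 = 12 eighth notes, so 2 bars = 24.
Express everything in eighth notes: quaver = 1; semibreve = 8; quaver = 1; semibreve = 8; quaver = 1; crotchet = 2; quaver = 1; crotchet = 2.
Altogether 1 + 8 + 1 + 8 + 1 + 2 + 1 + 2 = 24.
24 equals 24, so the answer is Yes.

Yes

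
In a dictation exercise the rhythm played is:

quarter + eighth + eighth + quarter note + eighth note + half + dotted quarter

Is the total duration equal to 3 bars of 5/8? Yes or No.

No

One bar of 5/8 = 5 eighth notes, so 3 bars = 15.
Express everything in eighth notes: quarter = 2; eighth = 1; eighth = 1; quarter note = 2; eighth note = 1; half = 4; dotted quarter = 3.
Total: 2 + 1 + 1 + 2 + 1 + 4 + 3 = 14.
14 falls short of 15, so the answer is No.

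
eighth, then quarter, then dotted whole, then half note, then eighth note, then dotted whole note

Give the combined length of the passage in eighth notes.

32

Each duration in eighth notes: eighth = 1; quarter = 2; dotted whole = 12; half note = 4; eighth note = 1; dotted whole note = 12.
Total: 1 + 2 + 12 + 4 + 1 + 12 = 32 eighth notes.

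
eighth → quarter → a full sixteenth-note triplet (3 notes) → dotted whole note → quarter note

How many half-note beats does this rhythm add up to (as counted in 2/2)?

One half-note beat = 4 eighth notes.
In eighth notes: eighth = 1; quarter = 2; a full sixteenth-note triplet (3 notes) (three triplet sixteenths span one eighth) = 1; dotted whole note = 12; quarter note = 2.
Altogether 1 + 2 + 1 + 12 + 2 = 18.
18 ÷ 4 = 4.5 beats.

4.5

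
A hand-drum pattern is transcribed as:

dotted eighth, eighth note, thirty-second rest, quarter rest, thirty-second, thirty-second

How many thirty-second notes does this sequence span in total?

21

Working in thirty-second notes: dotted eighth = 6; eighth note = 4; thirty-second rest = 1; quarter rest = 8; thirty-second = 1; thirty-second = 1.
Altogether 6 + 4 + 1 + 8 + 1 + 1 = 21 thirty-second notes.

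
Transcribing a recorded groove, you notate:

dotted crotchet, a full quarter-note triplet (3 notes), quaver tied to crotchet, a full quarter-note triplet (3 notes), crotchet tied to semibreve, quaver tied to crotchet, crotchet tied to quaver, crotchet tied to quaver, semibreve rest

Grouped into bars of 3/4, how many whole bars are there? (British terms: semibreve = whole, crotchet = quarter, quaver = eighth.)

One bar of 3/4 = 6 eighth notes.
Express everything in eighth notes: dotted crotchet = 3; a full quarter-note triplet (3 notes) (three triplet quarters span one half) = 4; quaver tied to crotchet (quaver + crotchet) = 3; a full quarter-note triplet (3 notes) (three triplet quarters span one half) = 4; crotchet tied to semibreve (crotchet + semibreve) = 10; quaver tied to crotchet (quaver + crotchet) = 3; crotchet tied to quaver (crotchet + quaver) = 3; crotchet tied to quaver (crotchet + quaver) = 3; semibreve rest = 8.
Altogether 3 + 4 + 3 + 4 + 10 + 3 + 3 + 3 + 8 = 41.
41 ÷ 6 = 6 complete bars with 5 left over.

6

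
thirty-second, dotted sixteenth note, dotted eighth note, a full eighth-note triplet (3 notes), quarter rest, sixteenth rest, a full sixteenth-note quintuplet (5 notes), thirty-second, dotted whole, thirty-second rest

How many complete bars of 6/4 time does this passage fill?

1

One bar of 6/4 = 48 thirty-second notes.
Express everything in thirty-second notes: thirty-second = 1; dotted sixteenth note = 3; dotted eighth note = 6; a full eighth-note triplet (3 notes) (three triplet eighths span one quarter) = 8; quarter rest = 8; sixteenth rest = 2; a full sixteenth-note quintuplet (5 notes) (five quintuplet sixteenths span one quarter) = 8; thirty-second = 1; dotted whole = 48; thirty-second rest = 1.
Sum: 1 + 3 + 6 + 8 + 8 + 2 + 8 + 1 + 48 + 1 = 86.
86 ÷ 48 = 1 complete bar with 38 left over.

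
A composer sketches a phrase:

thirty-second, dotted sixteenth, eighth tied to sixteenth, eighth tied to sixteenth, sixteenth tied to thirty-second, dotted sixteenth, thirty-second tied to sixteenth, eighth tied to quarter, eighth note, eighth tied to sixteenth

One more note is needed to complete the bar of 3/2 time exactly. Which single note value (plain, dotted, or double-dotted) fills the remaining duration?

The bar of 3/2 = 48 thirty-second notes.
In thirty-second notes: thirty-second = 1; dotted sixteenth = 3; eighth tied to sixteenth (eighth + sixteenth) = 6; eighth tied to sixteenth (eighth + sixteenth) = 6; sixteenth tied to thirty-second (sixteenth + thirty-second) = 3; dotted sixteenth = 3; thirty-second tied to sixteenth (thirty-second + sixteenth) = 3; eighth tied to quarter (eighth + quarter) = 12; eighth note = 4; eighth tied to sixteenth (eighth + sixteenth) = 6.
Total: 1 + 3 + 6 + 6 + 3 + 3 + 3 + 12 + 4 + 6 = 47.
Remaining: 48 − 47 = 1 thirty-second note, which is a thirty-second note.

thirty-second note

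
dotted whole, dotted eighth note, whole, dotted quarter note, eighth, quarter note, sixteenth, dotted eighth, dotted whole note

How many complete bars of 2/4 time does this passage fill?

One bar of 2/4 = 8 sixteenth notes.
Working in sixteenth notes: dotted whole = 24; dotted eighth note = 3; whole = 16; dotted quarter note = 6; eighth = 2; quarter note = 4; sixteenth = 1; dotted eighth = 3; dotted whole note = 24.
Adding: 24 + 3 + 16 + 6 + 2 + 4 + 1 + 3 + 24 = 83.
83 ÷ 8 = 10 complete bars with 3 left over.

10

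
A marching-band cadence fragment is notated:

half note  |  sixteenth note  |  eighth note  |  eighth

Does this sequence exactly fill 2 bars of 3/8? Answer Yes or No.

No

One bar of 3/8 = 6 sixteenth notes, so 2 bars = 12.
Each duration in sixteenth notes: half note = 8; sixteenth note = 1; eighth note = 2; eighth = 2.
Sum: 8 + 1 + 2 + 2 = 13.
13 exceeds 12, so the answer is No.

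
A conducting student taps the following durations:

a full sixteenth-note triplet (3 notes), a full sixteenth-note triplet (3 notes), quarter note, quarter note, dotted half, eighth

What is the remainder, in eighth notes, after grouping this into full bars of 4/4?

One bar of 4/4 = 8 eighth notes.
Each duration in eighth notes: a full sixteenth-note triplet (3 notes) (three triplet sixteenths span one eighth) = 1; a full sixteenth-note triplet (3 notes) (three triplet sixteenths span one eighth) = 1; quarter note = 2; quarter note = 2; dotted half = 6; eighth = 1.
Altogether 1 + 1 + 2 + 2 + 6 + 1 = 13.
13 ÷ 8 = 1 complete bar with 5 eighth notes remaining.

5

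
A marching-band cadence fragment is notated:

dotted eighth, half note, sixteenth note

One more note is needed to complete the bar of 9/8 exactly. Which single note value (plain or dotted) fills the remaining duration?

dotted quarter note

The bar of 9/8 = 18 sixteenth notes.
Convert each value to sixteenth notes: dotted eighth = 3; half note = 8; sixteenth note = 1.
Adding: 3 + 8 + 1 = 12.
Remaining: 18 − 12 = 6 sixteenth notes, which is a dotted quarter note.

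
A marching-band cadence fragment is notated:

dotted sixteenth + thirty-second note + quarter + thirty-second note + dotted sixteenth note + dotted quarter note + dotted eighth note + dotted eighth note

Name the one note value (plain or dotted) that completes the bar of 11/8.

The bar of 11/8 = 44 thirty-second notes.
Convert each value to thirty-second notes: dotted sixteenth = 3; thirty-second note = 1; quarter = 8; thirty-second note = 1; dotted sixteenth note = 3; dotted quarter note = 12; dotted eighth note = 6; dotted eighth note = 6.
Sum: 3 + 1 + 8 + 1 + 3 + 12 + 6 + 6 = 40.
Remaining: 44 − 40 = 4 thirty-second notes, which is a eighth note.

eighth note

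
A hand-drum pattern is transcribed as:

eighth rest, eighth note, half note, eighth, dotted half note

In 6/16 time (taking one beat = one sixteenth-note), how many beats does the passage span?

One sixteenth-note beat = 2 thirty-second notes.
In thirty-second notes: eighth rest = 4; eighth note = 4; half note = 16; eighth = 4; dotted half note = 24.
Sum: 4 + 4 + 16 + 4 + 24 = 52.
52 ÷ 2 = 26 beats.

26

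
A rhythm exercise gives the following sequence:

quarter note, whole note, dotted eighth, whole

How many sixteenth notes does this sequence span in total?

39

Convert each value to sixteenth notes: quarter note = 4; whole note = 16; dotted eighth = 3; whole = 16.
Sum: 4 + 16 + 3 + 16 = 39 sixteenth notes.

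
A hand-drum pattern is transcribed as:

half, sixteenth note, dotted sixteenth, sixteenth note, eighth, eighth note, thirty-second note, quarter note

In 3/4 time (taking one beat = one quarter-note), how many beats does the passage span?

5

One quarter-note beat = 8 thirty-second notes.
Express everything in thirty-second notes: half = 16; sixteenth note = 2; dotted sixteenth = 3; sixteenth note = 2; eighth = 4; eighth note = 4; thirty-second note = 1; quarter note = 8.
Altogether 16 + 2 + 3 + 2 + 4 + 4 + 1 + 8 = 40.
40 ÷ 8 = 5 beats.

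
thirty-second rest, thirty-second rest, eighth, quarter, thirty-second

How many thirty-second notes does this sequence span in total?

Convert each value to thirty-second notes: thirty-second rest = 1; thirty-second rest = 1; eighth = 4; quarter = 8; thirty-second = 1.
Sum: 1 + 1 + 4 + 8 + 1 = 15 thirty-second notes.

15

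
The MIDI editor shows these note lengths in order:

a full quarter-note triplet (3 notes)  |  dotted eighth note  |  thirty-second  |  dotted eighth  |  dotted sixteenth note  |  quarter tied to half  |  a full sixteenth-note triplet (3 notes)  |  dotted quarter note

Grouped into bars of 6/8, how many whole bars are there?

3

One bar of 6/8 = 24 thirty-second notes.
In thirty-second notes: a full quarter-note triplet (3 notes) (three triplet quarters span one half) = 16; dotted eighth note = 6; thirty-second = 1; dotted eighth = 6; dotted sixteenth note = 3; quarter tied to half (quarter + half) = 24; a full sixteenth-note triplet (3 notes) (three triplet sixteenths span one eighth) = 4; dotted quarter note = 12.
Altogether 16 + 6 + 1 + 6 + 3 + 24 + 4 + 12 = 72.
72 ÷ 24 = 3 complete bars with 0 left over.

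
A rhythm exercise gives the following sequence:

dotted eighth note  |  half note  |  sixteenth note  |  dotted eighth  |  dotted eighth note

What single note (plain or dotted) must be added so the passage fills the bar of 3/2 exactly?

dotted quarter note

The bar of 3/2 = 24 sixteenth notes.
Each duration in sixteenth notes: dotted eighth note = 3; half note = 8; sixteenth note = 1; dotted eighth = 3; dotted eighth note = 3.
Adding: 3 + 8 + 1 + 3 + 3 = 18.
Remaining: 24 − 18 = 6 sixteenth notes, which is a dotted quarter note.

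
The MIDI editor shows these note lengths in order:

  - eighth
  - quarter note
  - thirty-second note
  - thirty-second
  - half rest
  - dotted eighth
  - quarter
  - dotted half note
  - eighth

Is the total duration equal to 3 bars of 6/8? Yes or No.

One bar of 6/8 = 24 thirty-second notes, so 3 bars = 72.
Working in thirty-second notes: eighth = 4; quarter note = 8; thirty-second note = 1; thirty-second = 1; half rest = 16; dotted eighth = 6; quarter = 8; dotted half note = 24; eighth = 4.
Sum: 4 + 8 + 1 + 1 + 16 + 6 + 8 + 24 + 4 = 72.
72 equals 72, so the answer is Yes.

Yes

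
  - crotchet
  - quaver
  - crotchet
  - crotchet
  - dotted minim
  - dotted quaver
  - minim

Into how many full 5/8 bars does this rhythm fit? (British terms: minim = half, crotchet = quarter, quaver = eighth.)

One bar of 5/8 = 10 sixteenth notes.
Express everything in sixteenth notes: crotchet = 4; quaver = 2; crotchet = 4; crotchet = 4; dotted minim = 12; dotted quaver = 3; minim = 8.
Adding: 4 + 2 + 4 + 4 + 12 + 3 + 8 = 37.
37 ÷ 10 = 3 complete bars with 7 left over.

3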